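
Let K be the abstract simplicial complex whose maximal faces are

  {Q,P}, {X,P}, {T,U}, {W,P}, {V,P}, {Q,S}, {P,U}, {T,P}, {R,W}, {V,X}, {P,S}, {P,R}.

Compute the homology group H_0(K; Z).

H_0 ≅ Z.

We work with the vertex ordering P < Q < R < S < T < U < V < W < X. The simplices of K, each written with vertices in increasing order, are:

  0-simplices (9): P, Q, R, S, T, U, V, W, X
  1-simplices (12): PQ, PR, PS, PT, PU, PV, PW, PX, QS, RW, TU, VX

so the chain groups are C_0 ≅ Z^9, C_1 ≅ Z^12.

∂_1: C_1 → C_0 maps an edge to its endpoints' difference, ∂[p,q] = q − p.
As a 9×12 matrix over Z this has rank 8, with invariant factors (1,1,1,1,1,1,1,1).

Reading off H_k = ker ∂_k / im ∂_{k+1}:

  H_0: rank C_0 − rank ∂_1 = 9 − 8 = 1, and the invariant factors of ∂_1 are all 1, so H_0 = Z.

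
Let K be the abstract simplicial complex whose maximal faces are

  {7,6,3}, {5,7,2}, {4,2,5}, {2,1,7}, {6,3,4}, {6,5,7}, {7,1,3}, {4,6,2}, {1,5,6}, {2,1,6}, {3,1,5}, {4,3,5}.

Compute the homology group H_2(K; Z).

H_2 ≅ 0.

Take the total order 1 < 2 < 3 < 4 < 5 < 6 < 7 on the vertex set. Then K (dimension 2) consists of the simplices:

  0-simplices (7): [1], [2], [3], [4], [5], [6], [7]
  1-simplices (18): [1,2], [1,3], [1,5], [1,6], [1,7], [2,4], [2,5], [2,6], [2,7], [3,4], [3,5], [3,6], [3,7], [4,5], [4,6], [5,6], [5,7], [6,7]
  2-simplices (12): [1,2,6], [1,2,7], [1,3,5], [1,3,7], [1,5,6], [2,4,5], [2,4,6], [2,5,7], [3,4,5], [3,4,6], [3,6,7], [5,6,7]

so the chain groups are C_0 ≅ Z^7, C_1 ≅ Z^18, C_2 ≅ Z^12.

The boundary map ∂_1: C_1 → C_0 sends each edge [p,q] (with p < q) to q − p. For instance
  ∂[4,6] = [6] − [4].
As a 7×18 matrix over Z this has rank 6, with invariant factors (1,1,1,1,1,1).

The boundary map ∂_2: C_2 → C_1 sends each 2-simplex [p,q,r] to [q,r] − [p,r] + [p,q]. For instance
  ∂[1,3,7] = [3,7] − [1,7] + [1,3],
  ∂[3,4,6] = [4,6] − [3,6] + [3,4].
As a 18×12 matrix over Z this has rank 12, with invariant factors (1,1,1,1,1,1,1,1,1,1,1,2).

From H_k ≅ ker(∂_k) / im(∂_{k+1}) we obtain:

  H_2: rank ker ∂_2 − rank ∂_3 = (12 − 12) − 0 = 0, and there is no ∂_3, so H_2 ≅ 0.

(K is a triangulation of the real projective plane RP^2.)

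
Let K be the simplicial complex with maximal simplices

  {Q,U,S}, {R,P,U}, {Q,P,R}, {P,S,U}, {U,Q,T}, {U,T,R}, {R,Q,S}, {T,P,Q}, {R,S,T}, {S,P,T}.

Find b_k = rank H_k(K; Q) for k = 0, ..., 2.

Fix the vertex order P < Q < R < S < T < U and write every simplex with vertices in increasing order. Then dim K = 2 and the simplices of K are:

  0-simplices (6): P, Q, R, S, T, U
  1-simplices (15): PQ, PR, PS, PT, PU, QR, QS, QT, QU, RS, RT, RU, ST, SU, TU
  2-simplices (10): PQR, PQT, PRU, PST, PSU, QRS, QSU, QTU, RST, RTU

Hence C_0 ≅ Z^6, C_1 ≅ Z^15, C_2 ≅ Z^10.

The boundary map ∂_1: C_1 → C_0 is given by ∂[p,q] = [q] − [p]. For instance
  ∂PU = U − P.
As a 6×15 matrix over Z this has rank 5, with invariant factors (1,1,1,1,1).

The boundary map ∂_2: C_2 → C_1 maps a triangle to the signed sum of its edges. For instance
  ∂PST = ST − PT + PS,
  ∂QRS = RS − QS + QR.
The 15×10 boundary matrix has rank 10 and Smith normal form diag(1,1,1,1,1,1,1,1,1,2).

From H_k ≅ ker(∂_k) / im(∂_{k+1}) we obtain:

  H_0: rank C_0 − rank ∂_1 = 6 − 5 = 1, and the invariant factors of ∂_1 are all 1, so H_0 ≅ Z.
  H_1: rank ker ∂_1 − rank ∂_2 = (15 − 5) − 10 = 0, and ∂_2 has invariant factor 2 > 1, so H_1 ≅ Z/2.
  H_2: rank ker ∂_2 − rank ∂_3 = (10 − 10) − 0 = 0, and there is no ∂_3, so H_2 ≅ 0.

As a check, the Euler characteristic is 6 − 15 + 10 = 1, which agrees with 1 − 0 + 0 = 1.

Hence the Betti numbers are b_0 = 1, b_1 = 0, b_2 = 0.

b_0 = 1, b_1 = 0, b_2 = 0.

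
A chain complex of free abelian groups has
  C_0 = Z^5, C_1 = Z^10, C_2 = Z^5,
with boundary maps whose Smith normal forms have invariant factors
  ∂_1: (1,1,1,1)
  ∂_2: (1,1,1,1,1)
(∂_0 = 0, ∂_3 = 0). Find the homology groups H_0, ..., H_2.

H_0 = Z,  H_1 = Z,  H_2 = 0.

H_0: b_0 = 5 − 0 − 4 = 1; torsion from ∂_1 factors > 1: none. So H_0 = Z.
H_1: b_1 = 10 − 4 − 5 = 1; torsion from ∂_2 factors > 1: none. So H_1 = Z.
H_2: b_2 = 5 − 5 − 0 = 0; torsion from ∂_3 factors > 1: none. So H_2 = 0.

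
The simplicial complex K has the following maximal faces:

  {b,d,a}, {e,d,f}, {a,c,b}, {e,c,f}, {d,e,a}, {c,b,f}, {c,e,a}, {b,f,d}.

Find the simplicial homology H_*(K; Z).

Fix the vertex order a < b < c < d < e < f and write every simplex with vertices in increasing order. Then dim K = 2 and the simplices of K are:

  0-simplices (6): a, b, c, d, e, f
  1-simplices (12): ab, ac, ad, ae, bc, bd, bf, ce, cf, de, df, ef
  2-simplices (8): abc, abd, ace, ade, bcf, bdf, cef, def

Hence C_0 ≅ Z^6, C_1 ≅ Z^12, C_2 ≅ Z^8.

The boundary map ∂_1: C_1 → C_0 sends each edge [p,q] (with p < q) to q − p. For instance
  ∂bd = d − b.
The 6×12 boundary matrix has rank 5 and Smith normal form diag(1,1,1,1,1).

∂_2: C_2 → C_1 acts by ∂[p,q,r] = [q,r] − [p,r] + [p,q]. For instance
  ∂def = ef − df + de,
  ∂bcf = cf − bf + bc.
The 12×8 boundary matrix has rank 7 and Smith normal form diag(1,1,1,1,1,1,1).

Reading off H_k = ker ∂_k / im ∂_{k+1}:

  H_0: rank C_0 − rank ∂_1 = 6 − 5 = 1, and the invariant factors of ∂_1 are all 1, so H_0 = Z.
  H_1: rank ker ∂_1 − rank ∂_2 = (12 − 5) − 7 = 0, and the invariant factors of ∂_2 are all 1, so H_1 = 0.
  H_2: rank ker ∂_2 − rank ∂_3 = (8 − 7) − 0 = 1, and there is no ∂_3, so H_2 = Z.

As a check, the Euler characteristic is 6 − 12 + 8 = 2, which agrees with 1 − 0 + 1 = 2.
(K is a triangulation of the 2-sphere S^2.)

H_0 = Z,  H_1 = 0,  H_2 = Z.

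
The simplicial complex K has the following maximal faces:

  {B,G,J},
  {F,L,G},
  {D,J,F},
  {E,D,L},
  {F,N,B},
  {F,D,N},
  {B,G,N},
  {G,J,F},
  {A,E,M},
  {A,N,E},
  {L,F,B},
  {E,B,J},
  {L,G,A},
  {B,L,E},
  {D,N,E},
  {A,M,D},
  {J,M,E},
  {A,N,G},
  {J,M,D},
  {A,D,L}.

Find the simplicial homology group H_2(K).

H_2 ≅ 0.

Take the total order A < B < D < E < F < G < J < L < M < N on the vertex set. Then K (dimension 2) consists of the simplices:

  0-simplices (10): A, B, D, E, F, G, J, L, M, N
  1-simplices (30): AD, AE, AG, AL, AM, AN, BE, BF, BG, BJ, BL, BN, DE, DF, DJ, DL, DM, DN, EJ, EL, EM, EN, FG, FJ, FL, FN, GJ, GL, GN, JM
  2-simplices (20): ADL, ADM, AEM, AEN, AGL, AGN, BEJ, BEL, BFL, BFN, BGJ, BGN, DEL, DEN, DFJ, DFN, DJM, EJM, FGJ, FGL

Hence C_0 ≅ Z^10, C_1 ≅ Z^30, C_2 ≅ Z^20.

The boundary map ∂_1: C_1 → C_0 maps an edge to its endpoints' difference, ∂[p,q] = q − p.
The resulting 10×30 matrix has rank 9, and its Smith normal form has invariant factors (1,1,1,1,1,1,1,1,1).

The boundary map ∂_2: C_2 → C_1 sends each 2-simplex [p,q,r] to [q,r] − [p,r] + [p,q]. For instance
  ∂AEM = EM − AM + AE,
  ∂DJM = JM − DM + DJ.
As a 30×20 matrix over Z this has rank 20, with invariant factors (1,1,1,1,1,1,1,1,1,1,1,1,1,1,1,1,1,1,1,2).

Computing H_k = (kernel of ∂_k) / (image of ∂_{k+1}):

  H_2: rank ker ∂_2 − rank ∂_3 = (20 − 20) − 0 = 0, and there is no ∂_3, so H_2 ≅ 0.

(K is a triangulation of the Klein bottle.)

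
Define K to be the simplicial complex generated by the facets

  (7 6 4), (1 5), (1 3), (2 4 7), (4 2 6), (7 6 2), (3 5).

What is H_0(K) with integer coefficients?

K has 7 vertices, 9 edges, 4 triangles.
rank ∂_0 = 0, rank ∂_1 = 5 ⇒ b_0 = 7 − 0 − 5 = 2; all invariant factors of ∂_1 are 1 so no torsion. So H_0 ≅ Z^2.

H_0 = Z^2.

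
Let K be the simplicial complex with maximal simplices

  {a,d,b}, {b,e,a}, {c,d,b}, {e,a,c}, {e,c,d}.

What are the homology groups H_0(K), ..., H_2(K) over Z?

We work with the vertex ordering a < b < c < d < e. The simplices of K, each written with vertices in increasing order, are:

  0-simplices (5): a, b, c, d, e
  1-simplices (10): ab, ac, ad, ae, bc, bd, be, cd, ce, de
  2-simplices (5): abd, abe, ace, bcd, cde

so the chain groups are C_0 ≅ Z^5, C_1 ≅ Z^10, C_2 ≅ Z^5.

Boundary ∂_1: C_1 → C_0 is given by ∂[p,q] = [q] − [p].
The 5×10 boundary matrix has rank 4 and Smith normal form diag(1,1,1,1).

∂_2: C_2 → C_1 acts by ∂[p,q,r] = [q,r] − [p,r] + [p,q]. For instance
  ∂ace = ce − ae + ac,
  ∂abd = bd − ad + ab.
The resulting 10×5 matrix has rank 5, and its Smith normal form has invariant factors (1,1,1,1,1).

Now H_k = ker ∂_k / im ∂_{k+1}, so:

  H_0: rank C_0 − rank ∂_1 = 5 − 4 = 1, and the invariant factors of ∂_1 are all 1, so H_0 ≅ Z.
  H_1: rank ker ∂_1 − rank ∂_2 = (10 − 4) − 5 = 1, and the invariant factors of ∂_2 are all 1, so H_1 ≅ Z.
  H_2: rank ker ∂_2 − rank ∂_3 = (5 − 5) − 0 = 0, and there is no ∂_3, so H_2 ≅ 0.

(K is a triangulation of the Möbius band.)

H_0 ≅ Z,  H_1 ≅ Z,  H_2 = 0.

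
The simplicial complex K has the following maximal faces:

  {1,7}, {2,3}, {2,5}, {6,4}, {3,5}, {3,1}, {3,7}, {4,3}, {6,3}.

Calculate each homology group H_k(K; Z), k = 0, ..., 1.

H_0 = Z,  H_1 = Z^3.

We work with the vertex ordering 1 < 2 < 3 < 4 < 5 < 6 < 7. The simplices of K, each written with vertices in increasing order, are:

  0-simplices (7): [1], [2], [3], [4], [5], [6], [7]
  1-simplices (9): [1,3], [1,7], [2,3], [2,5], [3,4], [3,5], [3,6], [3,7], [4,6]

Hence C_0 ≅ Z^7, C_1 ≅ Z^9.

Boundary ∂_1: C_1 → C_0 sends each edge [p,q] (with p < q) to q − p. For instance
  ∂[4,6] = [6] − [4].
This gives a 7×9 integer matrix of rank 6; reducing to Smith normal form yields diagonal entries (1,1,1,1,1,1).

Reading off H_k = ker ∂_k / im ∂_{k+1}:

  H_0: rank C_0 − rank ∂_1 = 7 − 6 = 1, and the invariant factors of ∂_1 are all 1, so H_0 = Z.
  H_1: rank ker ∂_1 − rank ∂_2 = (9 − 6) − 0 = 3, and there is no ∂_2, so H_1 = Z^3.

(K is a triangulation of a wedge of 3 circles.)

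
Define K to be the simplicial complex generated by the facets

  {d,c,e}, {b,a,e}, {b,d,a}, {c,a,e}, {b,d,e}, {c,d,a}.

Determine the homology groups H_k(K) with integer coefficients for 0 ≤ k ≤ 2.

Order the vertices as a < b < c < d < e. Listing each simplex with vertices in this order, K has dimension 2 with simplices:

  0-simplices (5): a, b, c, d, e
  1-simplices (9): ab, ac, ad, ae, bd, be, cd, ce, de
  2-simplices (6): abd, abe, acd, ace, bde, cde

so the chain groups are C_0 ≅ Z^5, C_1 ≅ Z^9, C_2 ≅ Z^6.

The boundary map ∂_1: C_1 → C_0 sends each edge [p,q] (with p < q) to q − p. For instance
  ∂ad = d − a.
As a 5×9 matrix over Z this has rank 4, with invariant factors (1,1,1,1).

∂_2: C_2 → C_1 sends each 2-simplex [p,q,r] to [q,r] − [p,r] + [p,q]. For instance
  ∂cde = de − ce + cd,
  ∂abe = be − ae + ab.
The 9×6 boundary matrix has rank 5 and Smith normal form diag(1,1,1,1,1).

Reading off H_k = ker ∂_k / im ∂_{k+1}:

  H_0: rank C_0 − rank ∂_1 = 5 − 4 = 1, and the invariant factors of ∂_1 are all 1, so H_0 = Z.
  H_1: rank ker ∂_1 − rank ∂_2 = (9 − 4) − 5 = 0, and the invariant factors of ∂_2 are all 1, so H_1 = 0.
  H_2: rank ker ∂_2 − rank ∂_3 = (6 − 5) − 0 = 1, and there is no ∂_3, so H_2 = Z.

As a check, the Euler characteristic is 5 − 9 + 6 = 2, which agrees with 1 − 0 + 1 = 2.
(K is a triangulation of the 2-sphere S^2.)

H_0 ≅ Z,  H_1 = 0,  H_2 ≅ Z.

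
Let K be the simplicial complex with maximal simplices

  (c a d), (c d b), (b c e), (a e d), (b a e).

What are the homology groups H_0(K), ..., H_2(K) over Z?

H_0 = Z,  H_1 = Z,  H_2 = 0.

Take the total order a < b < c < d < e on the vertex set. Then K (dimension 2) consists of the simplices:

  0-simplices (5): a, b, c, d, e
  1-simplices (10): ab, ac, ad, ae, bc, bd, be, cd, ce, de
  2-simplices (5): abe, acd, ade, bcd, bce

so the chain groups are C_0 ≅ Z^5, C_1 ≅ Z^10, C_2 ≅ Z^5.

The boundary map ∂_1: C_1 → C_0 is given by ∂[p,q] = [q] − [p]. For instance
  ∂ae = e − a.
This gives a 5×10 integer matrix of rank 4; reducing to Smith normal form yields diagonal entries (1,1,1,1).

Boundary ∂_2: C_2 → C_1 maps a triangle to the signed sum of its edges. For instance
  ∂bcd = cd − bd + bc,
  ∂bce = ce − be + bc.
This gives a 10×5 integer matrix of rank 5; reducing to Smith normal form yields diagonal entries (1,1,1,1,1).

Computing H_k = (kernel of ∂_k) / (image of ∂_{k+1}):

  H_0: rank C_0 − rank ∂_1 = 5 − 4 = 1, and the invariant factors of ∂_1 are all 1, so H_0 ≅ Z.
  H_1: rank ker ∂_1 − rank ∂_2 = (10 − 4) − 5 = 1, and the invariant factors of ∂_2 are all 1, so H_1 ≅ Z.
  H_2: rank ker ∂_2 − rank ∂_3 = (5 − 5) − 0 = 0, and there is no ∂_3, so H_2 ≅ 0.

As a check, the Euler characteristic is 5 − 10 + 5 = 0, which agrees with 1 − 1 + 0 = 0.
(K is a triangulation of the Möbius band.)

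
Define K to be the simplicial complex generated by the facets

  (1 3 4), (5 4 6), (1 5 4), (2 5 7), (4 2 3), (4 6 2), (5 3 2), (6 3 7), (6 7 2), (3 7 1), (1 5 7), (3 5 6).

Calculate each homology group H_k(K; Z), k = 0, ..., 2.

H_0 ≅ Z,  H_1 ≅ Z/2,  H_2 = 0.

Take the total order 1 < 2 < 3 < 4 < 5 < 6 < 7 on the vertex set. Then K (dimension 2) consists of the simplices:

  0-simplices (7): [1], [2], [3], [4], [5], [6], [7]
  1-simplices (18): [1,3], [1,4], [1,5], [1,7], [2,3], [2,4], [2,5], [2,6], [2,7], [3,4], [3,5], [3,6], [3,7], [4,5], [4,6], [5,6], [5,7], [6,7]
  2-simplices (12): [1,3,4], [1,3,7], [1,4,5], [1,5,7], [2,3,4], [2,3,5], [2,4,6], [2,5,7], [2,6,7], [3,5,6], [3,6,7], [4,5,6]

Hence C_0 ≅ Z^7, C_1 ≅ Z^18, C_2 ≅ Z^12.

The boundary map ∂_1: C_1 → C_0 sends each edge [p,q] (with p < q) to q − p.
The resulting 7×18 matrix has rank 6, and its Smith normal form has invariant factors (1,1,1,1,1,1).

The boundary map ∂_2: C_2 → C_1 acts by ∂[p,q,r] = [q,r] − [p,r] + [p,q]. For instance
  ∂[1,5,7] = [5,7] − [1,7] + [1,5],
  ∂[2,4,6] = [4,6] − [2,6] + [2,4].
The 18×12 boundary matrix has rank 12 and Smith normal form diag(1,1,1,1,1,1,1,1,1,1,1,2).

Computing H_k = (kernel of ∂_k) / (image of ∂_{k+1}):

  H_0: rank C_0 − rank ∂_1 = 7 − 6 = 1, and the invariant factors of ∂_1 are all 1, so H_0 = Z.
  H_1: rank ker ∂_1 − rank ∂_2 = (18 − 6) − 12 = 0, and ∂_2 has invariant factor 2 > 1, so H_1 = Z/2.
  H_2: rank ker ∂_2 − rank ∂_3 = (12 − 12) − 0 = 0, and there is no ∂_3, so H_2 = 0.

(K is a triangulation of the real projective plane RP^2.)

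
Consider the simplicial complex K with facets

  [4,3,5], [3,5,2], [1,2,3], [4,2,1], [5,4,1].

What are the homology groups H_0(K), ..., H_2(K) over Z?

Take the total order 1 < 2 < 3 < 4 < 5 on the vertex set. Then K (dimension 2) consists of the simplices:

  0-simplices (5): [1], [2], [3], [4], [5]
  1-simplices (10): [1,2], [1,3], [1,4], [1,5], [2,3], [2,4], [2,5], [3,4], [3,5], [4,5]
  2-simplices (5): [1,2,3], [1,2,4], [1,4,5], [2,3,5], [3,4,5]

Hence C_0 ≅ Z^5, C_1 ≅ Z^10, C_2 ≅ Z^5.

The boundary map ∂_1: C_1 → C_0 is given by ∂[p,q] = [q] − [p]. For instance
  ∂[4,5] = [5] − [4].
This gives a 5×10 integer matrix of rank 4; reducing to Smith normal form yields diagonal entries (1,1,1,1).

Boundary ∂_2: C_2 → C_1 acts by ∂[p,q,r] = [q,r] − [p,r] + [p,q]. For instance
  ∂[2,3,5] = [3,5] − [2,5] + [2,3],
  ∂[1,4,5] = [4,5] − [1,5] + [1,4].
As a 10×5 matrix over Z this has rank 5, with invariant factors (1,1,1,1,1).

Reading off H_k = ker ∂_k / im ∂_{k+1}:

  H_0: rank C_0 − rank ∂_1 = 5 − 4 = 1, and the invariant factors of ∂_1 are all 1, so H_0 ≅ Z.
  H_1: rank ker ∂_1 − rank ∂_2 = (10 − 4) − 5 = 1, and the invariant factors of ∂_2 are all 1, so H_1 ≅ Z.
  H_2: rank ker ∂_2 − rank ∂_3 = (5 − 5) − 0 = 0, and there is no ∂_3, so H_2 ≅ 0.

H_0 = Z,  H_1 = Z,  H_2 = 0.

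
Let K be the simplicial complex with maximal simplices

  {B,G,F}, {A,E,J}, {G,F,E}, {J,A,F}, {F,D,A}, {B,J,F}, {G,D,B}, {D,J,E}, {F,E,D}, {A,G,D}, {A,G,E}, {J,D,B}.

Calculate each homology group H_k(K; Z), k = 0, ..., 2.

Take the total order A < B < D < E < F < G < J on the vertex set. Then K (dimension 2) consists of the simplices:

  0-simplices (7): A, B, D, E, F, G, J
  1-simplices (18): AD, AE, AF, AG, AJ, BD, BF, BG, BJ, DE, DF, DG, DJ, EF, EG, EJ, FG, FJ
  2-simplices (12): ADF, ADG, AEG, AEJ, AFJ, BDG, BDJ, BFG, BFJ, DEF, DEJ, EFG

Hence C_0 ≅ Z^7, C_1 ≅ Z^18, C_2 ≅ Z^12.

The boundary map ∂_1: C_1 → C_0 is given by ∂[p,q] = [q] − [p].
As a 7×18 matrix over Z this has rank 6, with invariant factors (1,1,1,1,1,1).

Boundary ∂_2: C_2 → C_1 sends each 2-simplex [p,q,r] to [q,r] − [p,r] + [p,q]. For instance
  ∂DEF = EF − DF + DE,
  ∂AFJ = FJ − AJ + AF.
This gives a 18×12 integer matrix of rank 12; reducing to Smith normal form yields diagonal entries (1,1,1,1,1,1,1,1,1,1,1,2).

Computing H_k = (kernel of ∂_k) / (image of ∂_{k+1}):

  H_0: rank C_0 − rank ∂_1 = 7 − 6 = 1, and the invariant factors of ∂_1 are all 1, so H_0 ≅ Z.
  H_1: rank ker ∂_1 − rank ∂_2 = (18 − 6) − 12 = 0, and ∂_2 has invariant factor 2 > 1, so H_1 ≅ Z/2Z.
  H_2: rank ker ∂_2 − rank ∂_3 = (12 − 12) − 0 = 0, and there is no ∂_3, so H_2 ≅ 0.

As a check, the Euler characteristic is 7 − 18 + 12 = 1, which agrees with 1 − 0 + 0 = 1.

H_0 ≅ Z,  H_1 ≅ Z/2Z,  H_2 = 0.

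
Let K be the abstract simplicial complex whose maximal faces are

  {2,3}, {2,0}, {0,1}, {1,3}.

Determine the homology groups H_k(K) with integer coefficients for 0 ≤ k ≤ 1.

H_0 ≅ Z,  H_1 ≅ Z.

K has 4 vertices, 4 edges.
rank ∂_0 = 0, rank ∂_1 = 3 ⇒ b_0 = 4 − 0 − 3 = 1; all invariant factors of ∂_1 are 1 so no torsion. So H_0 ≅ Z.
rank ∂_1 = 3, rank ∂_2 = 0 ⇒ b_1 = 4 − 3 − 0 = 1. So H_1 ≅ Z.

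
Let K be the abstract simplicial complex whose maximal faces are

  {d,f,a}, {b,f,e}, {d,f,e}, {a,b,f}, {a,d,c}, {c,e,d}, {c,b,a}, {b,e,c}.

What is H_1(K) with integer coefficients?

We work with the vertex ordering a < b < c < d < e < f. The simplices of K, each written with vertices in increasing order, are:

  0-simplices (6): a, b, c, d, e, f
  1-simplices (12): ab, ac, ad, af, bc, be, bf, cd, ce, de, df, ef
  2-simplices (8): abc, abf, acd, adf, bce, bef, cde, def

so the chain groups are C_0 ≅ Z^6, C_1 ≅ Z^12, C_2 ≅ Z^8.

The boundary map ∂_1: C_1 → C_0 maps an edge to its endpoints' difference, ∂[p,q] = q − p.
The 6×12 boundary matrix has rank 5 and Smith normal form diag(1,1,1,1,1).

∂_2: C_2 → C_1 sends each 2-simplex [p,q,r] to [q,r] − [p,r] + [p,q]. For instance
  ∂abf = bf − af + ab,
  ∂acd = cd − ad + ac.
The 12×8 boundary matrix has rank 7 and Smith normal form diag(1,1,1,1,1,1,1).

From H_k ≅ ker(∂_k) / im(∂_{k+1}) we obtain:

  H_1: rank ker ∂_1 − rank ∂_2 = (12 − 5) − 7 = 0, and the invariant factors of ∂_2 are all 1, so H_1 = 0.

(K is a triangulation of the 2-sphere S^2.)

H_1 ≅ 0.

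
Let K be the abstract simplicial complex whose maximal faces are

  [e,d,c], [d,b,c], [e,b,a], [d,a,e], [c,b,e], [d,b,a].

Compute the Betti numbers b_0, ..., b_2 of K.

Take the total order a < b < c < d < e on the vertex set. Then K (dimension 2) consists of the simplices:

  0-simplices (5): a, b, c, d, e
  1-simplices (9): ab, ad, ae, bc, bd, be, cd, ce, de
  2-simplices (6): abd, abe, ade, bcd, bce, cde

so the chain groups are C_0 ≅ Z^5, C_1 ≅ Z^9, C_2 ≅ Z^6.

The boundary map ∂_1: C_1 → C_0 maps an edge to its endpoints' difference, ∂[p,q] = q − p.
This gives a 5×9 integer matrix of rank 4; reducing to Smith normal form yields diagonal entries (1,1,1,1).

∂_2: C_2 → C_1 sends each 2-simplex [p,q,r] to [q,r] − [p,r] + [p,q]. For instance
  ∂cde = de − ce + cd,
  ∂bcd = cd − bd + bc.
As a 9×6 matrix over Z this has rank 5, with invariant factors (1,1,1,1,1).

From H_k ≅ ker(∂_k) / im(∂_{k+1}) we obtain:

  H_0: rank C_0 − rank ∂_1 = 5 − 4 = 1, and the invariant factors of ∂_1 are all 1, so H_0 = Z.
  H_1: rank ker ∂_1 − rank ∂_2 = (9 − 4) − 5 = 0, and the invariant factors of ∂_2 are all 1, so H_1 = 0.
  H_2: rank ker ∂_2 − rank ∂_3 = (6 − 5) − 0 = 1, and there is no ∂_3, so H_2 = Z.

Hence the Betti numbers are b_0 = 1, b_1 = 0, b_2 = 1.

b_0 = 1, b_1 = 0, b_2 = 1.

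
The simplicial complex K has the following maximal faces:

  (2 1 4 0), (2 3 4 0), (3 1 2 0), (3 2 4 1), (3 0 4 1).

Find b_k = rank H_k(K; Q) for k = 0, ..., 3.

Order the vertices as 0 < 1 < 2 < 3 < 4. Listing each simplex with vertices in this order, K has dimension 3 with simplices:

  0-simplices (5): [0], [1], [2], [3], [4]
  1-simplices (10): [0,1], [0,2], [0,3], [0,4], [1,2], [1,3], [1,4], [2,3], [2,4], [3,4]
  2-simplices (10): [0,1,2], [0,1,3], [0,1,4], [0,2,3], [0,2,4], [0,3,4], [1,2,3], [1,2,4], [1,3,4], [2,3,4]
  3-simplices (5): [0,1,2,3], [0,1,2,4], [0,1,3,4], [0,2,3,4], [1,2,3,4]

Hence C_0 ≅ Z^5, C_1 ≅ Z^10, C_2 ≅ Z^10, C_3 ≅ Z^5.

Boundary ∂_1: C_1 → C_0 is given by ∂[p,q] = [q] − [p].
This gives a 5×10 integer matrix of rank 4; reducing to Smith normal form yields diagonal entries (1,1,1,1).

∂_2: C_2 → C_1 acts by ∂[p,q,r] = [q,r] − [p,r] + [p,q]. For instance
  ∂[0,1,2] = [1,2] − [0,2] + [0,1],
  ∂[0,3,4] = [3,4] − [0,4] + [0,3].
The resulting 10×10 matrix has rank 6, and its Smith normal form has invariant factors (1,1,1,1,1,1).

∂_3: C_3 → C_2 sends each 3-simplex σ to the alternating sum Σ_i (−1)^i (σ with its i-th vertex removed). For instance
  ∂[1,2,3,4] = [2,3,4] − [1,3,4] + [1,2,4] − [1,2,3],
  ∂[0,1,2,4] = [1,2,4] − [0,2,4] + [0,1,4] − [0,1,2].
The 10×5 boundary matrix has rank 4 and Smith normal form diag(1,1,1,1).

Reading off H_k = ker ∂_k / im ∂_{k+1}:

  H_0: rank C_0 − rank ∂_1 = 5 − 4 = 1, and the invariant factors of ∂_1 are all 1, so H_0 = Z.
  H_1: rank ker ∂_1 − rank ∂_2 = (10 − 4) − 6 = 0, and the invariant factors of ∂_2 are all 1, so H_1 = 0.
  H_2: rank ker ∂_2 − rank ∂_3 = (10 − 6) − 4 = 0, and the invariant factors of ∂_3 are all 1, so H_2 = 0.
  H_3: rank ker ∂_3 − rank ∂_4 = (5 − 4) − 0 = 1, and there is no ∂_4, so H_3 = Z.

Hence the Betti numbers are b_0 = 1, b_1 = 0, b_2 = 0, b_3 = 1.

b_0 = 1, b_1 = 0, b_2 = 0, b_3 = 1.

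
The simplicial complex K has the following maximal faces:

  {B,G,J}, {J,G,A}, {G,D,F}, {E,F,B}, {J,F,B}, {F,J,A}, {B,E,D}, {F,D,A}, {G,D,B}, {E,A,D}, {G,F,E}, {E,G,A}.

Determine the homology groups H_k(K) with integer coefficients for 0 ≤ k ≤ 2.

H_0 = Z,  H_1 = Z/2Z,  H_2 = 0.

We work with the vertex ordering A < B < D < E < F < G < J. The simplices of K, each written with vertices in increasing order, are:

  0-simplices (7): A, B, D, E, F, G, J
  1-simplices (18): AD, AE, AF, AG, AJ, BD, BE, BF, BG, BJ, DE, DF, DG, EF, EG, FG, FJ, GJ
  2-simplices (12): ADE, ADF, AEG, AFJ, AGJ, BDE, BDG, BEF, BFJ, BGJ, DFG, EFG

Hence C_0 ≅ Z^7, C_1 ≅ Z^18, C_2 ≅ Z^12.

The boundary map ∂_1: C_1 → C_0 is given by ∂[p,q] = [q] − [p].
The 7×18 boundary matrix has rank 6 and Smith normal form diag(1,1,1,1,1,1).

The boundary map ∂_2: C_2 → C_1 sends each 2-simplex [p,q,r] to [q,r] − [p,r] + [p,q]. For instance
  ∂BEF = EF − BF + BE,
  ∂BDG = DG − BG + BD.
As a 18×12 matrix over Z this has rank 12, with invariant factors (1,1,1,1,1,1,1,1,1,1,1,2).

From H_k ≅ ker(∂_k) / im(∂_{k+1}) we obtain:

  H_0: rank C_0 − rank ∂_1 = 7 − 6 = 1, and the invariant factors of ∂_1 are all 1, so H_0 ≅ Z.
  H_1: rank ker ∂_1 − rank ∂_2 = (18 − 6) − 12 = 0, and ∂_2 has invariant factor 2 > 1, so H_1 ≅ Z/2Z.
  H_2: rank ker ∂_2 − rank ∂_3 = (12 − 12) − 0 = 0, and there is no ∂_3, so H_2 ≅ 0.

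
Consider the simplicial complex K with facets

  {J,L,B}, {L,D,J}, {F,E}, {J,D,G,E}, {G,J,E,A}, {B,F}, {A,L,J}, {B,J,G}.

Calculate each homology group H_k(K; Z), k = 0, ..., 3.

K has 8 vertices, 17 edges, 11 triangles, 2 3-simplices.
rank ∂_0 = 0, rank ∂_1 = 7 ⇒ b_0 = 8 − 0 − 7 = 1; all invariant factors of ∂_1 are 1 so no torsion. So H_0 = Z.
rank ∂_1 = 7, rank ∂_2 = 9 ⇒ b_1 = 17 − 7 − 9 = 1; all invariant factors of ∂_2 are 1 so no torsion. So H_1 = Z.
rank ∂_2 = 9, rank ∂_3 = 2 ⇒ b_2 = 11 − 9 − 2 = 0; all invariant factors of ∂_3 are 1 so no torsion. So H_2 = 0.
rank ∂_3 = 2, rank ∂_4 = 0 ⇒ b_3 = 2 − 2 − 0 = 0. So H_3 = 0.

H_0 ≅ Z,  H_1 ≅ Z,  H_2 = 0,  H_3 = 0.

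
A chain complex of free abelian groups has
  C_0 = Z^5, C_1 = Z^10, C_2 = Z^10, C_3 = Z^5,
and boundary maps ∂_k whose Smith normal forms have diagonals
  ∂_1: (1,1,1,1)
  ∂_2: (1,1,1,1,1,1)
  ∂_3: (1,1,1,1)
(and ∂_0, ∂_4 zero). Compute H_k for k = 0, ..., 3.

H_0: b_0 = 5 − 0 − 4 = 1; torsion from ∂_1 factors > 1: none. So H_0 = Z.
H_1: b_1 = 10 − 4 − 6 = 0; torsion from ∂_2 factors > 1: none. So H_1 = 0.
H_2: b_2 = 10 − 6 − 4 = 0; torsion from ∂_3 factors > 1: none. So H_2 = 0.
H_3: b_3 = 5 − 4 − 0 = 1; torsion from ∂_4 factors > 1: none. So H_3 = Z.

H_0 = Z,  H_1 = 0,  H_2 = 0,  H_3 = Z.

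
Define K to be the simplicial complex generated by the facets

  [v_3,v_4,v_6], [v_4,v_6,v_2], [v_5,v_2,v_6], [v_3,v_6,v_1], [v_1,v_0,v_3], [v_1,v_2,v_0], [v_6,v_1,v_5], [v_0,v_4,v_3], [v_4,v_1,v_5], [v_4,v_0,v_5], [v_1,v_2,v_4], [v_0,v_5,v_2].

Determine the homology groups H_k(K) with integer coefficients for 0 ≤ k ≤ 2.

Fix the vertex order v_0 < v_1 < v_2 < v_3 < v_4 < v_5 < v_6 and write every simplex with vertices in increasing order. Then dim K = 2 and the simplices of K are:

  0-simplices (7): [v_0], [v_1], [v_2], [v_3], [v_4], [v_5], [v_6]
  1-simplices (18): (18 of them)
  2-simplices (12): (12 of them)

Hence C_0 ≅ Z^7, C_1 ≅ Z^18, C_2 ≅ Z^12.

∂_1: C_1 → C_0 is given by ∂[p,q] = [q] − [p].
The 7×18 boundary matrix has rank 6 and Smith normal form diag(1,1,1,1,1,1).

∂_2: C_2 → C_1 maps a triangle to the signed sum of its edges. For instance
  ∂[v_0,v_1,v_3] = [v_1,v_3] − [v_0,v_3] + [v_0,v_1],
  ∂[v_0,v_2,v_5] = [v_2,v_5] − [v_0,v_5] + [v_0,v_2].
The 18×12 boundary matrix has rank 12 and Smith normal form diag(1,1,1,1,1,1,1,1,1,1,1,2).

Reading off H_k = ker ∂_k / im ∂_{k+1}:

  H_0: rank C_0 − rank ∂_1 = 7 − 6 = 1, and the invariant factors of ∂_1 are all 1, so H_0 ≅ Z.
  H_1: rank ker ∂_1 − rank ∂_2 = (18 − 6) − 12 = 0, and ∂_2 has invariant factor 2 > 1, so H_1 ≅ Z/2.
  H_2: rank ker ∂_2 − rank ∂_3 = (12 − 12) − 0 = 0, and there is no ∂_3, so H_2 ≅ 0.

As a check, the Euler characteristic is 7 − 18 + 12 = 1, which agrees with 1 − 0 + 0 = 1.

H_0 = Z,  H_1 = Z/2,  H_2 = 0.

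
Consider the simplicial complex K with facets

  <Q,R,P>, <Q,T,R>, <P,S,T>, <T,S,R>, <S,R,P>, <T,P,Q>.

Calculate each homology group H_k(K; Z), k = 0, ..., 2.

Order the vertices as P < Q < R < S < T. Listing each simplex with vertices in this order, K has dimension 2 with simplices:

  0-simplices (5): P, Q, R, S, T
  1-simplices (9): PQ, PR, PS, PT, QR, QT, RS, RT, ST
  2-simplices (6): PQR, PQT, PRS, PST, QRT, RST

so the chain groups are C_0 ≅ Z^5, C_1 ≅ Z^9, C_2 ≅ Z^6.

The boundary map ∂_1: C_1 → C_0 maps an edge to its endpoints' difference, ∂[p,q] = q − p. For instance
  ∂PT = T − P.
The 5×9 boundary matrix has rank 4 and Smith normal form diag(1,1,1,1).

The boundary map ∂_2: C_2 → C_1 sends each 2-simplex [p,q,r] to [q,r] − [p,r] + [p,q]. For instance
  ∂PRS = RS − PS + PR,
  ∂QRT = RT − QT + QR.
The resulting 9×6 matrix has rank 5, and its Smith normal form has invariant factors (1,1,1,1,1).

Computing H_k = (kernel of ∂_k) / (image of ∂_{k+1}):

  H_0: rank C_0 − rank ∂_1 = 5 − 4 = 1, and the invariant factors of ∂_1 are all 1, so H_0 = Z.
  H_1: rank ker ∂_1 − rank ∂_2 = (9 − 4) − 5 = 0, and the invariant factors of ∂_2 are all 1, so H_1 = 0.
  H_2: rank ker ∂_2 − rank ∂_3 = (6 − 5) − 0 = 1, and there is no ∂_3, so H_2 = Z.

H_0 ≅ Z,  H_1 = 0,  H_2 ≅ Z.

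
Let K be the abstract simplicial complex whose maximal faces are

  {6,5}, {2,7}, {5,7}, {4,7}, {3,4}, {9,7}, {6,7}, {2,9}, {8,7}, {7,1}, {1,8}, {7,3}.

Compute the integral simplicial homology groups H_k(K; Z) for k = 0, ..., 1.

H_0 ≅ Z,  H_1 ≅ Z^4.

Take the total order 1 < 2 < 3 < 4 < 5 < 6 < 7 < 8 < 9 on the vertex set. Then K (dimension 1) consists of the simplices:

  0-simplices (9): [1], [2], [3], [4], [5], [6], [7], [8], [9]
  1-simplices (12): [1,7], [1,8], [2,7], [2,9], [3,4], [3,7], [4,7], [5,6], [5,7], [6,7], [7,8], [7,9]

giving chain groups C_0 ≅ Z^9, C_1 ≅ Z^12.

Boundary ∂_1: C_1 → C_0 maps an edge to its endpoints' difference, ∂[p,q] = q − p. For instance
  ∂[5,7] = [7] − [5].
The resulting 9×12 matrix has rank 8, and its Smith normal form has invariant factors (1,1,1,1,1,1,1,1).

Computing H_k = (kernel of ∂_k) / (image of ∂_{k+1}):

  H_0: rank C_0 − rank ∂_1 = 9 − 8 = 1, and the invariant factors of ∂_1 are all 1, so H_0 = Z.
  H_1: rank ker ∂_1 − rank ∂_2 = (12 − 8) − 0 = 4, and there is no ∂_2, so H_1 = Z^4.

(K is a triangulation of a wedge of 4 circles.)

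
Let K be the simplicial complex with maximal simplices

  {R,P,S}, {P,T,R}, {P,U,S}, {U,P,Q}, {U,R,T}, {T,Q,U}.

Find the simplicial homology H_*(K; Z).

Order the vertices as P < Q < R < S < T < U. Listing each simplex with vertices in this order, K has dimension 2 with simplices:

  0-simplices (6): P, Q, R, S, T, U
  1-simplices (12): PQ, PR, PS, PT, PU, QT, QU, RS, RT, RU, SU, TU
  2-simplices (6): PQU, PRS, PRT, PSU, QTU, RTU

so the chain groups are C_0 ≅ Z^6, C_1 ≅ Z^12, C_2 ≅ Z^6.

The boundary map ∂_1: C_1 → C_0 sends each edge [p,q] (with p < q) to q − p.
As a 6×12 matrix over Z this has rank 5, with invariant factors (1,1,1,1,1).

∂_2: C_2 → C_1 acts by ∂[p,q,r] = [q,r] − [p,r] + [p,q]. For instance
  ∂QTU = TU − QU + QT,
  ∂PRT = RT − PT + PR.
As a 12×6 matrix over Z this has rank 6, with invariant factors (1,1,1,1,1,1).

Reading off H_k = ker ∂_k / im ∂_{k+1}:

  H_0: rank C_0 − rank ∂_1 = 6 − 5 = 1, and the invariant factors of ∂_1 are all 1, so H_0 = Z.
  H_1: rank ker ∂_1 − rank ∂_2 = (12 − 5) − 6 = 1, and the invariant factors of ∂_2 are all 1, so H_1 = Z.
  H_2: rank ker ∂_2 − rank ∂_3 = (6 − 6) − 0 = 0, and there is no ∂_3, so H_2 = 0.

H_0 = Z,  H_1 = Z,  H_2 = 0.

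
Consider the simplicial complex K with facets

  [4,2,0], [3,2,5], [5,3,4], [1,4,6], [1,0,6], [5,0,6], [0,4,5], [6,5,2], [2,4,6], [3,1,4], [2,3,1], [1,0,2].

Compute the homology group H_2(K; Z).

Take the total order 0 < 1 < 2 < 3 < 4 < 5 < 6 on the vertex set. Then K (dimension 2) consists of the simplices:

  0-simplices (7): [0], [1], [2], [3], [4], [5], [6]
  1-simplices (18): [0,1], [0,2], [0,4], [0,5], [0,6], [1,2], [1,3], [1,4], [1,6], [2,3], [2,4], [2,5], [2,6], [3,4], [3,5], [4,5], [4,6], [5,6]
  2-simplices (12): [0,1,2], [0,1,6], [0,2,4], [0,4,5], [0,5,6], [1,2,3], [1,3,4], [1,4,6], [2,3,5], [2,4,6], [2,5,6], [3,4,5]

Hence C_0 ≅ Z^7, C_1 ≅ Z^18, C_2 ≅ Z^12.

∂_1: C_1 → C_0 maps an edge to its endpoints' difference, ∂[p,q] = q − p. For instance
  ∂[0,4] = [4] − [0].
This gives a 7×18 integer matrix of rank 6; reducing to Smith normal form yields diagonal entries (1,1,1,1,1,1).

Boundary ∂_2: C_2 → C_1 acts by ∂[p,q,r] = [q,r] − [p,r] + [p,q]. For instance
  ∂[1,3,4] = [3,4] − [1,4] + [1,3],
  ∂[1,2,3] = [2,3] − [1,3] + [1,2].
The resulting 18×12 matrix has rank 12, and its Smith normal form has invariant factors (1,1,1,1,1,1,1,1,1,1,1,2).

Now H_k = ker ∂_k / im ∂_{k+1}, so:

  H_2: rank ker ∂_2 − rank ∂_3 = (12 − 12) − 0 = 0, and there is no ∂_3, so H_2 ≅ 0.

H_2 ≅ 0.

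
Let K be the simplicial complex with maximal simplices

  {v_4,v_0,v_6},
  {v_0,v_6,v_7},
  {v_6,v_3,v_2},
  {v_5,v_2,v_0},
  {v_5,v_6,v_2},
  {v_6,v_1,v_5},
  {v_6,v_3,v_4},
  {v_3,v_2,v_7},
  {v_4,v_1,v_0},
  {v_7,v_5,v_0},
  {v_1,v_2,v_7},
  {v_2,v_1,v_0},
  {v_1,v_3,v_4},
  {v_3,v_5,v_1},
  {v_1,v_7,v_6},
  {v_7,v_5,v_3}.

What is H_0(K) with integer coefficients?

Take the total order v_0 < v_1 < v_2 < v_3 < v_4 < v_5 < v_6 < v_7 on the vertex set. Then K (dimension 2) consists of the simplices:

  0-simplices (8): [v_0], [v_1], [v_2], [v_3], [v_4], [v_5], [v_6], [v_7]
  1-simplices (24): (24 of them)
  2-simplices (16): (16 of them)

giving chain groups C_0 ≅ Z^8, C_1 ≅ Z^24, C_2 ≅ Z^16.

∂_1: C_1 → C_0 maps an edge to its endpoints' difference, ∂[p,q] = q − p. For instance
  ∂[v_3,v_5] = [v_5] − [v_3].
As a 8×24 matrix over Z this has rank 7, with invariant factors (1,1,1,1,1,1,1).

Boundary ∂_2: C_2 → C_1 acts by ∂[p,q,r] = [q,r] − [p,r] + [p,q]. For instance
  ∂[v_1,v_6,v_7] = [v_6,v_7] − [v_1,v_7] + [v_1,v_6],
  ∂[v_2,v_3,v_6] = [v_3,v_6] − [v_2,v_6] + [v_2,v_3].
The resulting 24×16 matrix has rank 15, and its Smith normal form has invariant factors (1,1,1,1,1,1,1,1,1,1,1,1,1,1,1).

Now H_k = ker ∂_k / im ∂_{k+1}, so:

  H_0: rank C_0 − rank ∂_1 = 8 − 7 = 1, and the invariant factors of ∂_1 are all 1, so H_0 ≅ Z.

(K is a triangulation of the torus T^2.)

H_0 = Z.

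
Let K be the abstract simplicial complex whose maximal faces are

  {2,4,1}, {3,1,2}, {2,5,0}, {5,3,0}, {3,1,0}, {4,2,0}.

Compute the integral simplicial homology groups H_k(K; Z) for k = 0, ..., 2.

H_0 ≅ Z,  H_1 ≅ Z,  H_2 = 0.

We work with the vertex ordering 0 < 1 < 2 < 3 < 4 < 5. The simplices of K, each written with vertices in increasing order, are:

  0-simplices (6): [0], [1], [2], [3], [4], [5]
  1-simplices (12): [0,1], [0,2], [0,3], [0,4], [0,5], [1,2], [1,3], [1,4], [2,3], [2,4], [2,5], [3,5]
  2-simplices (6): [0,1,3], [0,2,4], [0,2,5], [0,3,5], [1,2,3], [1,2,4]

so the chain groups are C_0 ≅ Z^6, C_1 ≅ Z^12, C_2 ≅ Z^6.

Boundary ∂_1: C_1 → C_0 maps an edge to its endpoints' difference, ∂[p,q] = q − p. For instance
  ∂[0,4] = [4] − [0].
The resulting 6×12 matrix has rank 5, and its Smith normal form has invariant factors (1,1,1,1,1).

∂_2: C_2 → C_1 maps a triangle to the signed sum of its edges. For instance
  ∂[0,2,5] = [2,5] − [0,5] + [0,2],
  ∂[1,2,3] = [2,3] − [1,3] + [1,2].
As a 12×6 matrix over Z this has rank 6, with invariant factors (1,1,1,1,1,1).

From H_k ≅ ker(∂_k) / im(∂_{k+1}) we obtain:

  H_0: rank C_0 − rank ∂_1 = 6 − 5 = 1, and the invariant factors of ∂_1 are all 1, so H_0 ≅ Z.
  H_1: rank ker ∂_1 − rank ∂_2 = (12 − 5) − 6 = 1, and the invariant factors of ∂_2 are all 1, so H_1 ≅ Z.
  H_2: rank ker ∂_2 − rank ∂_3 = (6 − 6) − 0 = 0, and there is no ∂_3, so H_2 ≅ 0.

As a check, the Euler characteristic is 6 − 12 + 6 = 0, which agrees with 1 − 1 + 0 = 0.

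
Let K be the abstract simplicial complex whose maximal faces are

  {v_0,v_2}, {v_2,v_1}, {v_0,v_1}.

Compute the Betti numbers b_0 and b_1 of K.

We work with the vertex ordering v_0 < v_1 < v_2. The simplices of K, each written with vertices in increasing order, are:

  0-simplices (3): [v_0], [v_1], [v_2]
  1-simplices (3): [v_0,v_1], [v_0,v_2], [v_1,v_2]

giving chain groups C_0 ≅ Z^3, C_1 ≅ Z^3.

∂_1: C_1 → C_0 sends each edge [p,q] (with p < q) to q − p. For instance
  ∂[v_1,v_2] = [v_2] − [v_1].
As a 3×3 matrix over Z this has rank 2, with invariant factors (1,1).

From H_k ≅ ker(∂_k) / im(∂_{k+1}) we obtain:

  H_0: rank C_0 − rank ∂_1 = 3 − 2 = 1, and the invariant factors of ∂_1 are all 1, so H_0 = Z.
  H_1: rank ker ∂_1 − rank ∂_2 = (3 − 2) − 0 = 1, and there is no ∂_2, so H_1 = Z.

(K is a triangulation of the circle S^1.)

Hence the Betti numbers are b_0 = 1, b_1 = 1.

b_0 = 1, b_1 = 1.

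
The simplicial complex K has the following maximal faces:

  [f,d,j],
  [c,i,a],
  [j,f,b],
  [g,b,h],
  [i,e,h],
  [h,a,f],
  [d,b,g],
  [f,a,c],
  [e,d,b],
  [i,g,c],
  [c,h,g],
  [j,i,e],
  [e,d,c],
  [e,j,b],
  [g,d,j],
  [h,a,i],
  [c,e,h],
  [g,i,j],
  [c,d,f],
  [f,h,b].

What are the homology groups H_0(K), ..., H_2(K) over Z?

K has 10 vertices, 30 edges, 20 triangles.
rank ∂_0 = 0, rank ∂_1 = 9 ⇒ b_0 = 10 − 0 − 9 = 1; all invariant factors of ∂_1 are 1 so no torsion. So H_0 = Z.
rank ∂_1 = 9, rank ∂_2 = 20 ⇒ b_1 = 30 − 9 − 20 = 1; ∂_2 has invariant factor(s) [2] giving torsion. So H_1 = Z ⊕ Z/2.
rank ∂_2 = 20, rank ∂_3 = 0 ⇒ b_2 = 20 − 20 − 0 = 0. So H_2 = 0.

H_0 = Z,  H_1 = Z ⊕ Z/2,  H_2 = 0.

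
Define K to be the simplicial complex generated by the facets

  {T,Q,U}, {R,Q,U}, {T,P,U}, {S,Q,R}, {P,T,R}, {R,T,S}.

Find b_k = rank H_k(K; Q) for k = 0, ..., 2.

b_0 = 1, b_1 = 1, b_2 = 0.

K has 6 vertices, 12 edges, 6 triangles.
rank ∂_0 = 0, rank ∂_1 = 5 ⇒ b_0 = 6 − 0 − 5 = 1; all invariant factors of ∂_1 are 1 so no torsion. So H_0 ≅ Z.
rank ∂_1 = 5, rank ∂_2 = 6 ⇒ b_1 = 12 − 5 − 6 = 1; all invariant factors of ∂_2 are 1 so no torsion. So H_1 ≅ Z.
rank ∂_2 = 6, rank ∂_3 = 0 ⇒ b_2 = 6 − 6 − 0 = 0. So H_2 ≅ 0.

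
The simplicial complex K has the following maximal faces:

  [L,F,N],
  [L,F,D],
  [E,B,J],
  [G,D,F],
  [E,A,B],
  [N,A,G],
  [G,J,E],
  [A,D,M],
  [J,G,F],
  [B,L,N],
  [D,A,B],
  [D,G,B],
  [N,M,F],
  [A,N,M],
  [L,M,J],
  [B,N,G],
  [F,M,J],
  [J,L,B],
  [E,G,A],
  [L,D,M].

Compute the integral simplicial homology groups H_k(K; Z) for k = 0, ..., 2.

H_0 ≅ Z,  H_1 ≅ Z ⊕ Z/2Z,  H_2 = 0.

Order the vertices as A < B < D < E < F < G < J < L < M < N. Listing each simplex with vertices in this order, K has dimension 2 with simplices:

  0-simplices (10): A, B, D, E, F, G, J, L, M, N
  1-simplices (30): AB, AD, AE, AG, AM, AN, BD, BE, BG, BJ, BL, BN, DF, DG, DL, DM, EG, EJ, FG, FJ, FL, FM, FN, GJ, GN, JL, JM, LM, LN, MN
  2-simplices (20): ABD, ABE, ADM, AEG, AGN, AMN, BDG, BEJ, BGN, BJL, BLN, DFG, DFL, DLM, EGJ, FGJ, FJM, FLN, FMN, JLM

giving chain groups C_0 ≅ Z^10, C_1 ≅ Z^30, C_2 ≅ Z^20.

∂_1: C_1 → C_0 sends each edge [p,q] (with p < q) to q − p.
This gives a 10×30 integer matrix of rank 9; reducing to Smith normal form yields diagonal entries (1,1,1,1,1,1,1,1,1).

The boundary map ∂_2: C_2 → C_1 sends each 2-simplex [p,q,r] to [q,r] − [p,r] + [p,q]. For instance
  ∂DFG = FG − DG + DF,
  ∂DLM = LM − DM + DL.
As a 30×20 matrix over Z this has rank 20, with invariant factors (1,1,1,1,1,1,1,1,1,1,1,1,1,1,1,1,1,1,1,2).

From H_k ≅ ker(∂_k) / im(∂_{k+1}) we obtain:

  H_0: rank C_0 − rank ∂_1 = 10 − 9 = 1, and the invariant factors of ∂_1 are all 1, so H_0 ≅ Z.
  H_1: rank ker ∂_1 − rank ∂_2 = (30 − 9) − 20 = 1, and ∂_2 has invariant factor 2 > 1, so H_1 ≅ Z ⊕ Z/2Z.
  H_2: rank ker ∂_2 − rank ∂_3 = (20 − 20) − 0 = 0, and there is no ∂_3, so H_2 ≅ 0.

(K is a triangulation of the Klein bottle.)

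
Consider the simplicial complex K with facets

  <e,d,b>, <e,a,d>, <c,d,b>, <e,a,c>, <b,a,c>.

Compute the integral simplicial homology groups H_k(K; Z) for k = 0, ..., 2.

K has 5 vertices, 10 edges, 5 triangles.
rank ∂_0 = 0, rank ∂_1 = 4 ⇒ b_0 = 5 − 0 − 4 = 1; all invariant factors of ∂_1 are 1 so no torsion. So H_0 = Z.
rank ∂_1 = 4, rank ∂_2 = 5 ⇒ b_1 = 10 − 4 − 5 = 1; all invariant factors of ∂_2 are 1 so no torsion. So H_1 = Z.
rank ∂_2 = 5, rank ∂_3 = 0 ⇒ b_2 = 5 − 5 − 0 = 0. So H_2 = 0.

H_0 ≅ Z,  H_1 ≅ Z,  H_2 = 0.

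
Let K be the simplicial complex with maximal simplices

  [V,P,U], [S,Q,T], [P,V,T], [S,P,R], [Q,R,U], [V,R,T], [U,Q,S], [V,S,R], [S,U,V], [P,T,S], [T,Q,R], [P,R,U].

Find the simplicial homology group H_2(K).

H_2 = 0.

We work with the vertex ordering P < Q < R < S < T < U < V. The simplices of K, each written with vertices in increasing order, are:

  0-simplices (7): P, Q, R, S, T, U, V
  1-simplices (18): PR, PS, PT, PU, PV, QR, QS, QT, QU, RS, RT, RU, RV, ST, SU, SV, TV, UV
  2-simplices (12): PRS, PRU, PST, PTV, PUV, QRT, QRU, QST, QSU, RSV, RTV, SUV

giving chain groups C_0 ≅ Z^7, C_1 ≅ Z^18, C_2 ≅ Z^12.

The boundary map ∂_1: C_1 → C_0 is given by ∂[p,q] = [q] − [p].
The 7×18 boundary matrix has rank 6 and Smith normal form diag(1,1,1,1,1,1).

∂_2: C_2 → C_1 acts by ∂[p,q,r] = [q,r] − [p,r] + [p,q]. For instance
  ∂SUV = UV − SV + SU,
  ∂QSU = SU − QU + QS.
This gives a 18×12 integer matrix of rank 12; reducing to Smith normal form yields diagonal entries (1,1,1,1,1,1,1,1,1,1,1,2).

Reading off H_k = ker ∂_k / im ∂_{k+1}:

  H_2: rank ker ∂_2 − rank ∂_3 = (12 − 12) − 0 = 0, and there is no ∂_3, so H_2 ≅ 0.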